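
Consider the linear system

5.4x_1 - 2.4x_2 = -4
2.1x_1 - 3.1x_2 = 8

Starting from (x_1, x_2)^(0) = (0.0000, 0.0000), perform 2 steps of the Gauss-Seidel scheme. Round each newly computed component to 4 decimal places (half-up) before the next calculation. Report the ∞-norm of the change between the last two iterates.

Iteration 1:
  x_1 = (-4 - (-2.4)·0.0000) / (5.4) = -0.7407
  x_2 = (8 - (2.1)·-0.7407) / (-3.1) = -3.0824
Iteration 2:
  x_1 = (-4 - (-2.4)·-3.0824) / (5.4) = -2.1107
  x_2 = (8 - (2.1)·-2.1107) / (-3.1) = -4.0105
Change: (-1.3700, -0.9281) → max |·| = 1.3700

1.3700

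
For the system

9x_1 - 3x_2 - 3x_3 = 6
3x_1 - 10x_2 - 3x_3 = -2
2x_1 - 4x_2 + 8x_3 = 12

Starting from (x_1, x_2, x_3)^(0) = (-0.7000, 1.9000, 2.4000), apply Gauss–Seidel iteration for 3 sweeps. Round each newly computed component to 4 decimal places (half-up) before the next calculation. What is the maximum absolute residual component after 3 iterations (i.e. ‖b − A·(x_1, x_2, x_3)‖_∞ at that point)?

Iteration 1:
  x_1 = (6 - (-3)·1.9000 - (-3)·2.4000) / (9) = 2.1000
  x_2 = (-2 - (3)·2.1000 - (-3)·2.4000) / (-10) = 0.1100
  x_3 = (12 - (2)·2.1000 - (-4)·0.1100) / (8) = 1.0300
Iteration 2:
  x_1 = (6 - (-3)·0.1100 - (-3)·1.0300) / (9) = 1.0467
  x_2 = (-2 - (3)·1.0467 - (-3)·1.0300) / (-10) = 0.2050
  x_3 = (12 - (2)·1.0467 - (-4)·0.2050) / (8) = 1.3408
Iteration 3:
  x_1 = (6 - (-3)·0.2050 - (-3)·1.3408) / (9) = 1.1819
  x_2 = (-2 - (3)·1.1819 - (-3)·1.3408) / (-10) = 0.1523
  x_3 = (12 - (2)·1.1819 - (-4)·0.1523) / (8) = 1.2807
Residual b − A·x = (-0.3381, -0.1806, -0.0002); ∞-norm = 0.3381

0.3381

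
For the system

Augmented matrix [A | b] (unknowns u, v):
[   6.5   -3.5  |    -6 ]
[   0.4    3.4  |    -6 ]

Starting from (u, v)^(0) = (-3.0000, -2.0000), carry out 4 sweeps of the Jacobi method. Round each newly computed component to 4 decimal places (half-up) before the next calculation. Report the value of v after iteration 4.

Iteration 1:
  u = (-6 - (-3.5)·-2.0000) / (6.5) = -2.0000
  v = (-6 - (0.4)·-3.0000) / (3.4) = -1.4118
Iteration 2:
  u = (-6 - (-3.5)·-1.4118) / (6.5) = -1.6833
  v = (-6 - (0.4)·-2.0000) / (3.4) = -1.5294
Iteration 3:
  u = (-6 - (-3.5)·-1.5294) / (6.5) = -1.7466
  v = (-6 - (0.4)·-1.6833) / (3.4) = -1.5667
Iteration 4:
  u = (-6 - (-3.5)·-1.5667) / (6.5) = -1.7667
  v = (-6 - (0.4)·-1.7466) / (3.4) = -1.5592

-1.5592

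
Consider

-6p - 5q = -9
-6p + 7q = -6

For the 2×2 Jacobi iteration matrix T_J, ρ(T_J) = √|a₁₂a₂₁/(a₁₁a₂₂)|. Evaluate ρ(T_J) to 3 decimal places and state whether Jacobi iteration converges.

0.845

a₁₂a₂₁/(a₁₁a₂₂) = (-5)·(-6) / ((-6)·(7)) = -0.714286
ρ = √|-0.714286| = √0.714286 = 0.845
ρ < 1, so Jacobi converges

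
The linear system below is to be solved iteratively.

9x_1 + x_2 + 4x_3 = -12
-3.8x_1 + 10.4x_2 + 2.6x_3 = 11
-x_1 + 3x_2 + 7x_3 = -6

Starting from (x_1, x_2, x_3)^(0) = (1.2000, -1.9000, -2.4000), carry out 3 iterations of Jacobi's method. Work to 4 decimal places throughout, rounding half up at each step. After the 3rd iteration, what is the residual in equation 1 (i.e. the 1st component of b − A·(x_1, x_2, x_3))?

Iteration 1:
  x_1 = (-12 - (1)·-1.9000 - (4)·-2.4000) / (9) = -0.0556
  x_2 = (11 - (-3.8)·1.2000 - (2.6)·-2.4000) / (10.4) = 2.0962
  x_3 = (-6 - (-1)·1.2000 - (3)·-1.9000) / (7) = 0.1286
Iteration 2:
  x_1 = (-12 - (1)·2.0962 - (4)·0.1286) / (9) = -1.6234
  x_2 = (11 - (-3.8)·-0.0556 - (2.6)·0.1286) / (10.4) = 1.0052
  x_3 = (-6 - (-1)·-0.0556 - (3)·2.0962) / (7) = -1.7635
Iteration 3:
  x_1 = (-12 - (1)·1.0052 - (4)·-1.7635) / (9) = -0.6612
  x_2 = (11 - (-3.8)·-1.6234 - (2.6)·-1.7635) / (10.4) = 0.9054
  x_3 = (-6 - (-1)·-1.6234 - (3)·1.0052) / (7) = -1.5199
Residual b − A·x = (-0.8750, 3.0230, 1.2619)

-0.8750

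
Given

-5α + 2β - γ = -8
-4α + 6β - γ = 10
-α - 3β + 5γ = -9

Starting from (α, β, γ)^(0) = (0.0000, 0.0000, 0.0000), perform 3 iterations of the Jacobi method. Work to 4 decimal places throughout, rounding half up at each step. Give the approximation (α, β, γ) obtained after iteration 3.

Iteration 1:
  α = (-8 - (2)·0.0000 - (-1)·0.0000) / (-5) = 1.6000
  β = (10 - (-4)·0.0000 - (-1)·0.0000) / (6) = 1.6667
  γ = (-9 - (-1)·0.0000 - (-3)·0.0000) / (5) = -1.8000
Iteration 2:
  α = (-8 - (2)·1.6667 - (-1)·-1.8000) / (-5) = 2.6267
  β = (10 - (-4)·1.6000 - (-1)·-1.8000) / (6) = 2.4333
  γ = (-9 - (-1)·1.6000 - (-3)·1.6667) / (5) = -0.4800
Iteration 3:
  α = (-8 - (2)·2.4333 - (-1)·-0.4800) / (-5) = 2.6693
  β = (10 - (-4)·2.6267 - (-1)·-0.4800) / (6) = 3.3378
  γ = (-9 - (-1)·2.6267 - (-3)·2.4333) / (5) = 0.1853

(2.6693, 3.3378, 0.1853)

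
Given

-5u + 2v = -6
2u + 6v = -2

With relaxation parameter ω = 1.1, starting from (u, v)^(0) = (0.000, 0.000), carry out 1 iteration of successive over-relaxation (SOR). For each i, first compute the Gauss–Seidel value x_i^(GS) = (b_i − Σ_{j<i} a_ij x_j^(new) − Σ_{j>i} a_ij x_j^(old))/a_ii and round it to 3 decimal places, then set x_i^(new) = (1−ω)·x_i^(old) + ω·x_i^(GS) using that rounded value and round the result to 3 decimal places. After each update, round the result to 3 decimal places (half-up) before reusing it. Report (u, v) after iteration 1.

(1.320, -0.850)

Iteration 1:
  u: GS value = (-6 - (2)·0.000) / (-5) = 1.200;  u ← (1−ω)·0.000 + ω·1.200 = 1.320
  v: GS value = (-2 - (2)·1.320) / (6) = -0.773;  v ← (1−ω)·0.000 + ω·-0.773 = -0.850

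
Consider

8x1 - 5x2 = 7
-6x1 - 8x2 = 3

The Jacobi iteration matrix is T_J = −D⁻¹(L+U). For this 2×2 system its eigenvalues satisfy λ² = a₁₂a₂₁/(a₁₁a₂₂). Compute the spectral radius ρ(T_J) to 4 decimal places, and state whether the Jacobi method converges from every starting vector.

0.6847

a₁₂a₂₁/(a₁₁a₂₂) = (-5)·(-6) / ((8)·(-8)) = -0.468750
ρ = √|-0.468750| = √0.468750 = 0.6847
ρ < 1, so Jacobi converges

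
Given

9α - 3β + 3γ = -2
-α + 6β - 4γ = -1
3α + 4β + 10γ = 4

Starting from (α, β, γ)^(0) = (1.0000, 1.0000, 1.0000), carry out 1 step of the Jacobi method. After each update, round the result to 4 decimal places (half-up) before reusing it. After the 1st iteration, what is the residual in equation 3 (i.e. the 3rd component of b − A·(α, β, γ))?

Iteration 1:
  α = (-2 - (-3)·1.0000 - (3)·1.0000) / (9) = -0.2222
  β = (-1 - (-1)·1.0000 - (-4)·1.0000) / (6) = 0.6667
  γ = (4 - (3)·1.0000 - (4)·1.0000) / (10) = -0.3000
Residual b − A·x = (2.8999, -6.4224, 4.9998)

4.9998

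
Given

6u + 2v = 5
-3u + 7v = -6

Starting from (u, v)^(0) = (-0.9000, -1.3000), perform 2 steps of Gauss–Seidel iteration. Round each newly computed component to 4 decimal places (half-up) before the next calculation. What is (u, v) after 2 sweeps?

Iteration 1:
  u = (5 - (2)·-1.3000) / (6) = 1.2667
  v = (-6 - (-3)·1.2667) / (7) = -0.3143
Iteration 2:
  u = (5 - (2)·-0.3143) / (6) = 0.9381
  v = (-6 - (-3)·0.9381) / (7) = -0.4551

(0.9381, -0.4551)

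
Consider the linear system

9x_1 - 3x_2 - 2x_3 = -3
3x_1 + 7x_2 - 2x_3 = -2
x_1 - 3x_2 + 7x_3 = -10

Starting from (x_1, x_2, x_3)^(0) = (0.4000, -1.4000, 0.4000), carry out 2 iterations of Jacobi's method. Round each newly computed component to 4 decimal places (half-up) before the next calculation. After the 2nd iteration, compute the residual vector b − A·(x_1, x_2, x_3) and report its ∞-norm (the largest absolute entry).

Iteration 1:
  x_1 = (-3 - (-3)·-1.4000 - (-2)·0.4000) / (9) = -0.7111
  x_2 = (-2 - (3)·0.4000 - (-2)·0.4000) / (7) = -0.3429
  x_3 = (-10 - (1)·0.4000 - (-3)·-1.4000) / (7) = -2.0857
Iteration 2:
  x_1 = (-3 - (-3)·-0.3429 - (-2)·-2.0857) / (9) = -0.9111
  x_2 = (-2 - (3)·-0.7111 - (-2)·-2.0857) / (7) = -0.5769
  x_3 = (-10 - (1)·-0.7111 - (-3)·-0.3429) / (7) = -1.4739
Residual b − A·x = (0.5214, 1.8238, -0.5023); ∞-norm = 1.8238

1.8238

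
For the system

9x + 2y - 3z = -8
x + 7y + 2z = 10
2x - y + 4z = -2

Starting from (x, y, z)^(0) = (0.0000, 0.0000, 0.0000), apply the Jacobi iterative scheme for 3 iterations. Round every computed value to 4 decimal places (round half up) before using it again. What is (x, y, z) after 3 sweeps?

(-1.1658, 1.5385, 0.6111)

Iteration 1:
  x = (-8 - (2)·0.0000 - (-3)·0.0000) / (9) = -0.8889
  y = (10 - (1)·0.0000 - (2)·0.0000) / (7) = 1.4286
  z = (-2 - (2)·0.0000 - (-1)·0.0000) / (4) = -0.5000
Iteration 2:
  x = (-8 - (2)·1.4286 - (-3)·-0.5000) / (9) = -1.3730
  y = (10 - (1)·-0.8889 - (2)·-0.5000) / (7) = 1.6984
  z = (-2 - (2)·-0.8889 - (-1)·1.4286) / (4) = 0.3016
Iteration 3:
  x = (-8 - (2)·1.6984 - (-3)·0.3016) / (9) = -1.1658
  y = (10 - (1)·-1.3730 - (2)·0.3016) / (7) = 1.5385
  z = (-2 - (2)·-1.3730 - (-1)·1.6984) / (4) = 0.6111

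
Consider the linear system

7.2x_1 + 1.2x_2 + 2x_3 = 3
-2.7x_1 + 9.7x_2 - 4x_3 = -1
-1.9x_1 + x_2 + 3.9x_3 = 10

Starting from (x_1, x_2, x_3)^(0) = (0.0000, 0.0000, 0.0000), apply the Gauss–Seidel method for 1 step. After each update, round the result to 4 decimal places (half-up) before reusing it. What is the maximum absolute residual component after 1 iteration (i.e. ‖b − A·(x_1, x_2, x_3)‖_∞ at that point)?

Iteration 1:
  x_1 = (3 - (1.2)·0.0000 - (2)·0.0000) / (7.2) = 0.4167
  x_2 = (-1 - (-2.7)·0.4167 - (-4)·0.0000) / (9.7) = 0.0129
  x_3 = (10 - (-1.9)·0.4167 - (1)·0.0129) / (3.9) = 2.7638
Residual b − A·x = (-5.5433, 11.0552, 0.0000); ∞-norm = 11.0552

11.0552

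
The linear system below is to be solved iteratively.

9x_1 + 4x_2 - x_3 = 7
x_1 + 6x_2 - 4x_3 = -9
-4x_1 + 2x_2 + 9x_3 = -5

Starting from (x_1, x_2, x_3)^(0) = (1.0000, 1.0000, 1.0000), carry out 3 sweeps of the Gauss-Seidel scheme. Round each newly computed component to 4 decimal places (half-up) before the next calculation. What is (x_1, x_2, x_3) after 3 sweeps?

(1.6171, -1.5287, 0.5029)

Iteration 1:
  x_1 = (7 - (4)·1.0000 - (-1)·1.0000) / (9) = 0.4444
  x_2 = (-9 - (1)·0.4444 - (-4)·1.0000) / (6) = -0.9074
  x_3 = (-5 - (-4)·0.4444 - (2)·-0.9074) / (9) = -0.1564
Iteration 2:
  x_1 = (7 - (4)·-0.9074 - (-1)·-0.1564) / (9) = 1.1637
  x_2 = (-9 - (1)·1.1637 - (-4)·-0.1564) / (6) = -1.7982
  x_3 = (-5 - (-4)·1.1637 - (2)·-1.7982) / (9) = 0.3612
Iteration 3:
  x_1 = (7 - (4)·-1.7982 - (-1)·0.3612) / (9) = 1.6171
  x_2 = (-9 - (1)·1.6171 - (-4)·0.3612) / (6) = -1.5287
  x_3 = (-5 - (-4)·1.6171 - (2)·-1.5287) / (9) = 0.5029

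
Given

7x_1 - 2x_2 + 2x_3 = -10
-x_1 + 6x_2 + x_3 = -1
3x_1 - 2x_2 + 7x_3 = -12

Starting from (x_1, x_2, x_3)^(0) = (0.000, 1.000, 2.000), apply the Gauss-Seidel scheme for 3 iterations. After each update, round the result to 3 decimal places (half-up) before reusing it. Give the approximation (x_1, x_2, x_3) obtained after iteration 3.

Iteration 1:
  x_1 = (-10 - (-2)·1.000 - (2)·2.000) / (7) = -1.714
  x_2 = (-1 - (-1)·-1.714 - (1)·2.000) / (6) = -0.786
  x_3 = (-12 - (3)·-1.714 - (-2)·-0.786) / (7) = -1.204
Iteration 2:
  x_1 = (-10 - (-2)·-0.786 - (2)·-1.204) / (7) = -1.309
  x_2 = (-1 - (-1)·-1.309 - (1)·-1.204) / (6) = -0.184
  x_3 = (-12 - (3)·-1.309 - (-2)·-0.184) / (7) = -1.206
Iteration 3:
  x_1 = (-10 - (-2)·-0.184 - (2)·-1.206) / (7) = -1.137
  x_2 = (-1 - (-1)·-1.137 - (1)·-1.206) / (6) = -0.155
  x_3 = (-12 - (3)·-1.137 - (-2)·-0.155) / (7) = -1.271

(-1.137, -0.155, -1.271)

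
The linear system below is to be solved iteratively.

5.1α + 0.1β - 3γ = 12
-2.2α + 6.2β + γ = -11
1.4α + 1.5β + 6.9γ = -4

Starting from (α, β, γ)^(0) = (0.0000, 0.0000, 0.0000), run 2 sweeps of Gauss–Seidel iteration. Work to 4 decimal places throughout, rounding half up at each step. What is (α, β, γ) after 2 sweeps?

Iteration 1:
  α = (12 - (0.1)·0.0000 - (-3)·0.0000) / (5.1) = 2.3529
  β = (-11 - (-2.2)·2.3529 - (1)·0.0000) / (6.2) = -0.9393
  γ = (-4 - (1.4)·2.3529 - (1.5)·-0.9393) / (6.9) = -0.8529
Iteration 2:
  α = (12 - (0.1)·-0.9393 - (-3)·-0.8529) / (5.1) = 1.8697
  β = (-11 - (-2.2)·1.8697 - (1)·-0.8529) / (6.2) = -0.9732
  γ = (-4 - (1.4)·1.8697 - (1.5)·-0.9732) / (6.9) = -0.7475

(1.8697, -0.9732, -0.7475)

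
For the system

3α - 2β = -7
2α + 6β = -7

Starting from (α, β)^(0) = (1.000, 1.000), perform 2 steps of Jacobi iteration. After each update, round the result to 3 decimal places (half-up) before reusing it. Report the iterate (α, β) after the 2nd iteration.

(-3.333, -0.611)

Iteration 1:
  α = (-7 - (-2)·1.000) / (3) = -1.667
  β = (-7 - (2)·1.000) / (6) = -1.500
Iteration 2:
  α = (-7 - (-2)·-1.500) / (3) = -3.333
  β = (-7 - (2)·-1.667) / (6) = -0.611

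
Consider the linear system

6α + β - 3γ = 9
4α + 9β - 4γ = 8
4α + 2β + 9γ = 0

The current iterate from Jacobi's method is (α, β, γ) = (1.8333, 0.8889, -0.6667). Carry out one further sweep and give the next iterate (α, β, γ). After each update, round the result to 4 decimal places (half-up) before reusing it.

(1.0185, -0.2222, -1.0123)

One sweep:
  α = (9 - (1)·0.8889 - (-3)·-0.6667) / (6) = 1.0185
  β = (8 - (4)·1.8333 - (-4)·-0.6667) / (9) = -0.2222
  γ = (0 - (4)·1.8333 - (2)·0.8889) / (9) = -1.0123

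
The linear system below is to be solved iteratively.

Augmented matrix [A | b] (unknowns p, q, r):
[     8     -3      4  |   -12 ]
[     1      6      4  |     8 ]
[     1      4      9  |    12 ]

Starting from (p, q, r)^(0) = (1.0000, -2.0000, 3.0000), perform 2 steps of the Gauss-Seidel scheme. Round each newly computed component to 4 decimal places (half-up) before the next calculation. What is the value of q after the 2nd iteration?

Iteration 1:
  p = (-12 - (-3)·-2.0000 - (4)·3.0000) / (8) = -3.7500
  q = (8 - (1)·-3.7500 - (4)·3.0000) / (6) = -0.0417
  r = (12 - (1)·-3.7500 - (4)·-0.0417) / (9) = 1.7685
Iteration 2:
  p = (-12 - (-3)·-0.0417 - (4)·1.7685) / (8) = -2.3999
  q = (8 - (1)·-2.3999 - (4)·1.7685) / (6) = 0.5543
  r = (12 - (1)·-2.3999 - (4)·0.5543) / (9) = 1.3536

0.5543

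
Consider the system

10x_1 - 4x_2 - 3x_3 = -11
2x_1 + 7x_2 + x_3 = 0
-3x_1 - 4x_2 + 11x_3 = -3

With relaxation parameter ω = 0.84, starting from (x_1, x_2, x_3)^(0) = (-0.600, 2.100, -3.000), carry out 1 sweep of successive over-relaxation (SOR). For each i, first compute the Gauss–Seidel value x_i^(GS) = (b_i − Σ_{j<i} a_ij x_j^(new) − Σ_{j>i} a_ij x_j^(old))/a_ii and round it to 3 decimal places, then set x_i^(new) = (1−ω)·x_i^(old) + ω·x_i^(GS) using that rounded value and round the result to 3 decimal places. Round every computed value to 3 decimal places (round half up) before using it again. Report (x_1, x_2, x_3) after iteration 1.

(-1.070, 0.953, -0.663)

Iteration 1:
  x_1: GS value = (-11 - (-4)·2.100 - (-3)·-3.000) / (10) = -1.160;  x_1 ← (1−ω)·-0.600 + ω·-1.160 = -1.070
  x_2: GS value = (0 - (2)·-1.070 - (1)·-3.000) / (7) = 0.734;  x_2 ← (1−ω)·2.100 + ω·0.734 = 0.953
  x_3: GS value = (-3 - (-3)·-1.070 - (-4)·0.953) / (11) = -0.218;  x_3 ← (1−ω)·-3.000 + ω·-0.218 = -0.663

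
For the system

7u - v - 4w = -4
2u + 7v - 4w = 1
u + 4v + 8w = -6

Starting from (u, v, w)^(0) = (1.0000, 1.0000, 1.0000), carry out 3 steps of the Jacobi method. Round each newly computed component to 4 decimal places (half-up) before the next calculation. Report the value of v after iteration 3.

Iteration 1:
  u = (-4 - (-1)·1.0000 - (-4)·1.0000) / (7) = 0.1429
  v = (1 - (2)·1.0000 - (-4)·1.0000) / (7) = 0.4286
  w = (-6 - (1)·1.0000 - (4)·1.0000) / (8) = -1.3750
Iteration 2:
  u = (-4 - (-1)·0.4286 - (-4)·-1.3750) / (7) = -1.2959
  v = (1 - (2)·0.1429 - (-4)·-1.3750) / (7) = -0.6837
  w = (-6 - (1)·0.1429 - (4)·0.4286) / (8) = -0.9822
Iteration 3:
  u = (-4 - (-1)·-0.6837 - (-4)·-0.9822) / (7) = -1.2304
  v = (1 - (2)·-1.2959 - (-4)·-0.9822) / (7) = -0.0481
  w = (-6 - (1)·-1.2959 - (4)·-0.6837) / (8) = -0.2462

-0.0481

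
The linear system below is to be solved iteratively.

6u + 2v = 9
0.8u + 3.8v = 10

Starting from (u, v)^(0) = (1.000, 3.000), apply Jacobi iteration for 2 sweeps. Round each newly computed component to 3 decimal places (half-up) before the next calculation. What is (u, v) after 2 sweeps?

(0.693, 2.526)

Iteration 1:
  u = (9 - (2)·3.000) / (6) = 0.500
  v = (10 - (0.8)·1.000) / (3.8) = 2.421
Iteration 2:
  u = (9 - (2)·2.421) / (6) = 0.693
  v = (10 - (0.8)·0.500) / (3.8) = 2.526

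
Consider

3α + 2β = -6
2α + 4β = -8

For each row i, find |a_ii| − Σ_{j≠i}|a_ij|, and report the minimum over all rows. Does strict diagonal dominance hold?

row 1: |3| − (2) = 1
row 2: |4| − (2) = 2
minimum over rows = 1 → strictly diagonally dominant (convergence guaranteed)

1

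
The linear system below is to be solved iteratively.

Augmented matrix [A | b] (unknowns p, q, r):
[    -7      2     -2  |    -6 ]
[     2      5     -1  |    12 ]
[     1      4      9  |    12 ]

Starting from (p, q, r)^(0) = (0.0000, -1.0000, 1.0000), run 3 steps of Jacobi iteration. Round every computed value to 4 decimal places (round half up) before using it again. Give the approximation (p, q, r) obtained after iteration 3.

Iteration 1:
  p = (-6 - (2)·-1.0000 - (-2)·1.0000) / (-7) = 0.2857
  q = (12 - (2)·0.0000 - (-1)·1.0000) / (5) = 2.6000
  r = (12 - (1)·0.0000 - (4)·-1.0000) / (9) = 1.7778
Iteration 2:
  p = (-6 - (2)·2.6000 - (-2)·1.7778) / (-7) = 1.0921
  q = (12 - (2)·0.2857 - (-1)·1.7778) / (5) = 2.6413
  r = (12 - (1)·0.2857 - (4)·2.6000) / (9) = 0.1460
Iteration 3:
  p = (-6 - (2)·2.6413 - (-2)·0.1460) / (-7) = 1.5701
  q = (12 - (2)·1.0921 - (-1)·0.1460) / (5) = 1.9924
  r = (12 - (1)·1.0921 - (4)·2.6413) / (9) = 0.0381

(1.5701, 1.9924, 0.0381)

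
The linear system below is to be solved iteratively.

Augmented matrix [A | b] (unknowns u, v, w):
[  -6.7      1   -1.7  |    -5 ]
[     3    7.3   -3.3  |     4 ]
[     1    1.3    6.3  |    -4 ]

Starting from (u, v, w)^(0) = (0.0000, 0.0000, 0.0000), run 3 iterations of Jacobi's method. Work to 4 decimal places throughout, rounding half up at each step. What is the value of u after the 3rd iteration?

Iteration 1:
  u = (-5 - (1)·0.0000 - (-1.7)·0.0000) / (-6.7) = 0.7463
  v = (4 - (3)·0.0000 - (-3.3)·0.0000) / (7.3) = 0.5479
  w = (-4 - (1)·0.0000 - (1.3)·0.0000) / (6.3) = -0.6349
Iteration 2:
  u = (-5 - (1)·0.5479 - (-1.7)·-0.6349) / (-6.7) = 0.9891
  v = (4 - (3)·0.7463 - (-3.3)·-0.6349) / (7.3) = -0.0458
  w = (-4 - (1)·0.7463 - (1.3)·0.5479) / (6.3) = -0.8664
Iteration 3:
  u = (-5 - (1)·-0.0458 - (-1.7)·-0.8664) / (-6.7) = 0.9593
  v = (4 - (3)·0.9891 - (-3.3)·-0.8664) / (7.3) = -0.2502
  w = (-4 - (1)·0.9891 - (1.3)·-0.0458) / (6.3) = -0.7825

0.9593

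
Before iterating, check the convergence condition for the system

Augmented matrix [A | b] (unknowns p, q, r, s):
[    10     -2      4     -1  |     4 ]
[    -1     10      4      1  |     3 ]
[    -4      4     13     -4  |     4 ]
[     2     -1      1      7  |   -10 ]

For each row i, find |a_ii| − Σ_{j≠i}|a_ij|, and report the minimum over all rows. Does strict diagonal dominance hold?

row 1: |10| − (2+4+1) = 3
row 2: |10| − (1+4+1) = 4
row 3: |13| − (4+4+4) = 1
row 4: |7| − (2+1+1) = 3
minimum over rows = 1 → strictly diagonally dominant (convergence guaranteed)

1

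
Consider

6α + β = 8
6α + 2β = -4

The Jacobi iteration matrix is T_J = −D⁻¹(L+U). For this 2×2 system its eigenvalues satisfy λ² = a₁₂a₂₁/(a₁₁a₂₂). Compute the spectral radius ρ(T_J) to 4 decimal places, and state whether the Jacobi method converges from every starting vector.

0.7071

a₁₂a₂₁/(a₁₁a₂₂) = (1)·(6) / ((6)·(2)) = 0.500000
ρ = √|0.500000| = √0.500000 = 0.7071
ρ < 1, so Jacobi converges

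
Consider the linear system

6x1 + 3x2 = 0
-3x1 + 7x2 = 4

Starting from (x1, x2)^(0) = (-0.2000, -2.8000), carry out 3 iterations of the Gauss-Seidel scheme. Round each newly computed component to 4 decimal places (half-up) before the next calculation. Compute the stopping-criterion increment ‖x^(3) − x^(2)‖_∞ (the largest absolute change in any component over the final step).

Iteration 1:
  x1 = (0 - (3)·-2.8000) / (6) = 1.4000
  x2 = (4 - (-3)·1.4000) / (7) = 1.1714
Iteration 2:
  x1 = (0 - (3)·1.1714) / (6) = -0.5857
  x2 = (4 - (-3)·-0.5857) / (7) = 0.3204
Iteration 3:
  x1 = (0 - (3)·0.3204) / (6) = -0.1602
  x2 = (4 - (-3)·-0.1602) / (7) = 0.5028
Change: (0.4255, 0.1824) → max |·| = 0.4255

0.4255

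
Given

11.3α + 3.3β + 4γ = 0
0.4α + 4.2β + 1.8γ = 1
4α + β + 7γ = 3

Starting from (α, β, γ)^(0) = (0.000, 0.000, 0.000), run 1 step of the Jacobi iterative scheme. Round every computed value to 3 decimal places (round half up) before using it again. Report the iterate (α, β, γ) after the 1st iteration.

Iteration 1:
  α = (0 - (3.3)·0.000 - (4)·0.000) / (11.3) = 0.000
  β = (1 - (0.4)·0.000 - (1.8)·0.000) / (4.2) = 0.238
  γ = (3 - (4)·0.000 - (1)·0.000) / (7) = 0.429

(0.000, 0.238, 0.429)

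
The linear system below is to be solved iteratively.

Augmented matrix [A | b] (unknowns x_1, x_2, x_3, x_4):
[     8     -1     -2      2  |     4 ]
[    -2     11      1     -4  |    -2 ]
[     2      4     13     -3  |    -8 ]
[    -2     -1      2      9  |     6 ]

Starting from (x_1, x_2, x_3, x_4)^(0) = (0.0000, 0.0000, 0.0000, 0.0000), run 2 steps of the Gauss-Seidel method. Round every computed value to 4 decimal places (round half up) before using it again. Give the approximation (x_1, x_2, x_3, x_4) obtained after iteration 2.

(0.0937, 0.2284, -0.4889, 0.8215)

Iteration 1:
  x_1 = (4 - (-1)·0.0000 - (-2)·0.0000 - (2)·0.0000) / (8) = 0.5000
  x_2 = (-2 - (-2)·0.5000 - (1)·0.0000 - (-4)·0.0000) / (11) = -0.0909
  x_3 = (-8 - (2)·0.5000 - (4)·-0.0909 - (-3)·0.0000) / (13) = -0.6643
  x_4 = (6 - (-2)·0.5000 - (-1)·-0.0909 - (2)·-0.6643) / (9) = 0.9153
Iteration 2:
  x_1 = (4 - (-1)·-0.0909 - (-2)·-0.6643 - (2)·0.9153) / (8) = 0.0937
  x_2 = (-2 - (-2)·0.0937 - (1)·-0.6643 - (-4)·0.9153) / (11) = 0.2284
  x_3 = (-8 - (2)·0.0937 - (4)·0.2284 - (-3)·0.9153) / (13) = -0.4889
  x_4 = (6 - (-2)·0.0937 - (-1)·0.2284 - (2)·-0.4889) / (9) = 0.8215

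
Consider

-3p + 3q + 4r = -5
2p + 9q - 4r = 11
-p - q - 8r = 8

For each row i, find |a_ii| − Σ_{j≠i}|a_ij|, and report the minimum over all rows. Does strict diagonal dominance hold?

-4

row 1: |-3| − (3+4) = -4
row 2: |9| − (2+4) = 3
row 3: |-8| − (1+1) = 6
minimum over rows = -4 → not strictly diagonally dominant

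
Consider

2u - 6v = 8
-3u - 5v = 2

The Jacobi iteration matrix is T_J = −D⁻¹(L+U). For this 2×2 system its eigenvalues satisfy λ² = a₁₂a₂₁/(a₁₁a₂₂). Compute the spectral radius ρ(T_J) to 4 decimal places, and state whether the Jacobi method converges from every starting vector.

1.3416

a₁₂a₂₁/(a₁₁a₂₂) = (-6)·(-3) / ((2)·(-5)) = -1.800000
ρ = √|-1.800000| = √1.800000 = 1.3416
ρ > 1, so Jacobi diverges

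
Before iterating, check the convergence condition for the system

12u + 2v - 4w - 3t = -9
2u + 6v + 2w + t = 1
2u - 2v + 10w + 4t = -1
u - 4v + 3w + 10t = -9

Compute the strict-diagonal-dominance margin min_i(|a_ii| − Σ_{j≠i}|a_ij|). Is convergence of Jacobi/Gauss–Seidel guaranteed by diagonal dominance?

1

row 1: |12| − (2+4+3) = 3
row 2: |6| − (2+2+1) = 1
row 3: |10| − (2+2+4) = 2
row 4: |10| − (1+4+3) = 2
minimum over rows = 1 → strictly diagonally dominant (convergence guaranteed)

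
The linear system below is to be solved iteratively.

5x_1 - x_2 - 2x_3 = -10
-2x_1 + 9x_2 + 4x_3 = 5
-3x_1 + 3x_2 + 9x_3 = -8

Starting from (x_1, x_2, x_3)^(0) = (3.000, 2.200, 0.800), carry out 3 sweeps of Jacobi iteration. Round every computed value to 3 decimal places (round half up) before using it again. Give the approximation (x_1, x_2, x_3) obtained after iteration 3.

Iteration 1:
  x_1 = (-10 - (-1)·2.200 - (-2)·0.800) / (5) = -1.240
  x_2 = (5 - (-2)·3.000 - (4)·0.800) / (9) = 0.867
  x_3 = (-8 - (-3)·3.000 - (3)·2.200) / (9) = -0.622
Iteration 2:
  x_1 = (-10 - (-1)·0.867 - (-2)·-0.622) / (5) = -2.075
  x_2 = (5 - (-2)·-1.240 - (4)·-0.622) / (9) = 0.556
  x_3 = (-8 - (-3)·-1.240 - (3)·0.867) / (9) = -1.591
Iteration 3:
  x_1 = (-10 - (-1)·0.556 - (-2)·-1.591) / (5) = -2.525
  x_2 = (5 - (-2)·-2.075 - (4)·-1.591) / (9) = 0.802
  x_3 = (-8 - (-3)·-2.075 - (3)·0.556) / (9) = -1.766

(-2.525, 0.802, -1.766)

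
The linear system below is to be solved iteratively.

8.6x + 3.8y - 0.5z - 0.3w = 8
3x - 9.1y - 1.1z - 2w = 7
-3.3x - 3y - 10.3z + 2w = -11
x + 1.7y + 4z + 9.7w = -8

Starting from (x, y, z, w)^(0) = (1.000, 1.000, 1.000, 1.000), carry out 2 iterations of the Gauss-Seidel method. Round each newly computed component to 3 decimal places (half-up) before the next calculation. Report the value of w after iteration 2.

Iteration 1:
  x = (8 - (3.8)·1.000 - (-0.5)·1.000 - (-0.3)·1.000) / (8.6) = 0.581
  y = (7 - (3)·0.581 - (-1.1)·1.000 - (-2)·1.000) / (-9.1) = -0.918
  z = (-11 - (-3.3)·0.581 - (-3)·-0.918 - (2)·1.000) / (-10.3) = 1.343
  w = (-8 - (1)·0.581 - (1.7)·-0.918 - (4)·1.343) / (9.7) = -1.278
Iteration 2:
  x = (8 - (3.8)·-0.918 - (-0.5)·1.343 - (-0.3)·-1.278) / (8.6) = 1.369
  y = (7 - (3)·1.369 - (-1.1)·1.343 - (-2)·-1.278) / (-9.1) = -0.199
  z = (-11 - (-3.3)·1.369 - (-3)·-0.199 - (2)·-1.278) / (-10.3) = 0.439
  w = (-8 - (1)·1.369 - (1.7)·-0.199 - (4)·0.439) / (9.7) = -1.112

-1.112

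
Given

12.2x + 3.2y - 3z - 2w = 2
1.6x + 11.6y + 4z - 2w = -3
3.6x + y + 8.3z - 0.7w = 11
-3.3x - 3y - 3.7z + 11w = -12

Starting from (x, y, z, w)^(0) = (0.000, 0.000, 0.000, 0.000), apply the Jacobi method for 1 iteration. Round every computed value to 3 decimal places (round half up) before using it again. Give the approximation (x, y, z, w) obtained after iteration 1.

(0.164, -0.259, 1.325, -1.091)

Iteration 1:
  x = (2 - (3.2)·0.000 - (-3)·0.000 - (-2)·0.000) / (12.2) = 0.164
  y = (-3 - (1.6)·0.000 - (4)·0.000 - (-2)·0.000) / (11.6) = -0.259
  z = (11 - (3.6)·0.000 - (1)·0.000 - (-0.7)·0.000) / (8.3) = 1.325
  w = (-12 - (-3.3)·0.000 - (-3)·0.000 - (-3.7)·0.000) / (11) = -1.091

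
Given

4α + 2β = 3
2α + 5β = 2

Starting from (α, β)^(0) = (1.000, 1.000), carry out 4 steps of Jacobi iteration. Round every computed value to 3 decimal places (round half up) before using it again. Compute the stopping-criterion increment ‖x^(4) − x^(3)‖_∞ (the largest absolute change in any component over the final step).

0.100

Iteration 1:
  α = (3 - (2)·1.000) / (4) = 0.250
  β = (2 - (2)·1.000) / (5) = 0.000
Iteration 2:
  α = (3 - (2)·0.000) / (4) = 0.750
  β = (2 - (2)·0.250) / (5) = 0.300
Iteration 3:
  α = (3 - (2)·0.300) / (4) = 0.600
  β = (2 - (2)·0.750) / (5) = 0.100
Iteration 4:
  α = (3 - (2)·0.100) / (4) = 0.700
  β = (2 - (2)·0.600) / (5) = 0.160
Change: (0.100, 0.060) → max |·| = 0.100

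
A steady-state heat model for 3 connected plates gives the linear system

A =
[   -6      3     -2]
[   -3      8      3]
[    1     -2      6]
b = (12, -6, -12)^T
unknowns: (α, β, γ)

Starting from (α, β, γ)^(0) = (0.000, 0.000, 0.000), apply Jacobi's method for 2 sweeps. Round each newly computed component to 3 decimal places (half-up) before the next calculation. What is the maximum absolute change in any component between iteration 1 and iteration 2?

Iteration 1:
  α = (12 - (3)·0.000 - (-2)·0.000) / (-6) = -2.000
  β = (-6 - (-3)·0.000 - (3)·0.000) / (8) = -0.750
  γ = (-12 - (1)·0.000 - (-2)·0.000) / (6) = -2.000
Iteration 2:
  α = (12 - (3)·-0.750 - (-2)·-2.000) / (-6) = -1.708
  β = (-6 - (-3)·-2.000 - (3)·-2.000) / (8) = -0.750
  γ = (-12 - (1)·-2.000 - (-2)·-0.750) / (6) = -1.917
Change: (0.292, 0.000, 0.083) → max |·| = 0.292

0.292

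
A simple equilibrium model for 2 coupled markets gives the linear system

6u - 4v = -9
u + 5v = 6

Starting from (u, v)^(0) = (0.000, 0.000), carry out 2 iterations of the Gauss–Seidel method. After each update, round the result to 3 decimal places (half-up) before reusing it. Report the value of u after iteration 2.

-0.500

Iteration 1:
  u = (-9 - (-4)·0.000) / (6) = -1.500
  v = (6 - (1)·-1.500) / (5) = 1.500
Iteration 2:
  u = (-9 - (-4)·1.500) / (6) = -0.500
  v = (6 - (1)·-0.500) / (5) = 1.300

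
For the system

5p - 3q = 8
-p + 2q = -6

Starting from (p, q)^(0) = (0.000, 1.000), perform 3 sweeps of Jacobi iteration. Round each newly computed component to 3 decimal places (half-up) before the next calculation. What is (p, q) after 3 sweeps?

(0.460, -3.100)

Iteration 1:
  p = (8 - (-3)·1.000) / (5) = 2.200
  q = (-6 - (-1)·0.000) / (2) = -3.000
Iteration 2:
  p = (8 - (-3)·-3.000) / (5) = -0.200
  q = (-6 - (-1)·2.200) / (2) = -1.900
Iteration 3:
  p = (8 - (-3)·-1.900) / (5) = 0.460
  q = (-6 - (-1)·-0.200) / (2) = -3.100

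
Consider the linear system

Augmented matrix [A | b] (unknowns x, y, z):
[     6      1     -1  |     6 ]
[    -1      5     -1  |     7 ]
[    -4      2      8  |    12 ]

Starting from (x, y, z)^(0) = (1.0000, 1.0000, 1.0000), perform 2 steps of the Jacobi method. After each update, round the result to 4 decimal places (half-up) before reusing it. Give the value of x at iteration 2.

0.9917

Iteration 1:
  x = (6 - (1)·1.0000 - (-1)·1.0000) / (6) = 1.0000
  y = (7 - (-1)·1.0000 - (-1)·1.0000) / (5) = 1.8000
  z = (12 - (-4)·1.0000 - (2)·1.0000) / (8) = 1.7500
Iteration 2:
  x = (6 - (1)·1.8000 - (-1)·1.7500) / (6) = 0.9917
  y = (7 - (-1)·1.0000 - (-1)·1.7500) / (5) = 1.9500
  z = (12 - (-4)·1.0000 - (2)·1.8000) / (8) = 1.5500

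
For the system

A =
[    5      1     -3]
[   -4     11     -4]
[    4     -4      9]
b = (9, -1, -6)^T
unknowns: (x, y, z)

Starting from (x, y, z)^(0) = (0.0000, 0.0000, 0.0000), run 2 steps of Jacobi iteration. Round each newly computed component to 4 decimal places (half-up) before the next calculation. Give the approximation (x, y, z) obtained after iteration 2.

Iteration 1:
  x = (9 - (1)·0.0000 - (-3)·0.0000) / (5) = 1.8000
  y = (-1 - (-4)·0.0000 - (-4)·0.0000) / (11) = -0.0909
  z = (-6 - (4)·0.0000 - (-4)·0.0000) / (9) = -0.6667
Iteration 2:
  x = (9 - (1)·-0.0909 - (-3)·-0.6667) / (5) = 1.4182
  y = (-1 - (-4)·1.8000 - (-4)·-0.6667) / (11) = 0.3212
  z = (-6 - (4)·1.8000 - (-4)·-0.0909) / (9) = -1.5071

(1.4182, 0.3212, -1.5071)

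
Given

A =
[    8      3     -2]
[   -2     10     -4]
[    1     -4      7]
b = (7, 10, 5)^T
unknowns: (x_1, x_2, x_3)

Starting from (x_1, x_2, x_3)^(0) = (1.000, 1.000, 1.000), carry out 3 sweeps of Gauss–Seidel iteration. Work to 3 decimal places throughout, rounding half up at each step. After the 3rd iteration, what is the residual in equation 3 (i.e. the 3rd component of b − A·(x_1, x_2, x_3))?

0.003

Iteration 1:
  x_1 = (7 - (3)·1.000 - (-2)·1.000) / (8) = 0.750
  x_2 = (10 - (-2)·0.750 - (-4)·1.000) / (10) = 1.550
  x_3 = (5 - (1)·0.750 - (-4)·1.550) / (7) = 1.493
Iteration 2:
  x_1 = (7 - (3)·1.550 - (-2)·1.493) / (8) = 0.667
  x_2 = (10 - (-2)·0.667 - (-4)·1.493) / (10) = 1.731
  x_3 = (5 - (1)·0.667 - (-4)·1.731) / (7) = 1.608
Iteration 3:
  x_1 = (7 - (3)·1.731 - (-2)·1.608) / (8) = 0.628
  x_2 = (10 - (-2)·0.628 - (-4)·1.608) / (10) = 1.769
  x_3 = (5 - (1)·0.628 - (-4)·1.769) / (7) = 1.635
Residual b − A·x = (-0.061, 0.106, 0.003)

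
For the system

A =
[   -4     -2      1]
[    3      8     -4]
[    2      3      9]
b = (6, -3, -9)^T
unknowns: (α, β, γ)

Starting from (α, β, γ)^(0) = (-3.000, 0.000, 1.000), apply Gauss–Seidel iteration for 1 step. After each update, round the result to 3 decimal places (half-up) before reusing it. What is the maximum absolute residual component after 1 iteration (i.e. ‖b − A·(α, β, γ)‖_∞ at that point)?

Iteration 1:
  α = (6 - (-2)·0.000 - (1)·1.000) / (-4) = -1.250
  β = (-3 - (3)·-1.250 - (-4)·1.000) / (8) = 0.594
  γ = (-9 - (2)·-1.250 - (3)·0.594) / (9) = -0.920
Residual b − A·x = (3.108, -7.682, -0.002); ∞-norm = 7.682

7.682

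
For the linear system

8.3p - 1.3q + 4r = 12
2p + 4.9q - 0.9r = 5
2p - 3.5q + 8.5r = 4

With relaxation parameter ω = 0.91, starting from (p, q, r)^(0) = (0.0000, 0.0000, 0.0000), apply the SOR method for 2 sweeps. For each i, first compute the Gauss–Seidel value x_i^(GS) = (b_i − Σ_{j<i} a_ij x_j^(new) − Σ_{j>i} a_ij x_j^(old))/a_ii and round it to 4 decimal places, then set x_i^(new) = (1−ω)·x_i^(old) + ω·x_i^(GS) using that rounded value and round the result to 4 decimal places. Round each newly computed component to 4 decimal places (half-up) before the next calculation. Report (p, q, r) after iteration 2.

(1.3603, 0.5150, 0.3580)

Iteration 1:
  p: GS value = (12 - (-1.3)·0.0000 - (4)·0.0000) / (8.3) = 1.4458;  p ← (1−ω)·0.0000 + ω·1.4458 = 1.3157
  q: GS value = (5 - (2)·1.3157 - (-0.9)·0.0000) / (4.9) = 0.4834;  q ← (1−ω)·0.0000 + ω·0.4834 = 0.4399
  r: GS value = (4 - (2)·1.3157 - (-3.5)·0.4399) / (8.5) = 0.3421;  r ← (1−ω)·0.0000 + ω·0.3421 = 0.3113
Iteration 2:
  p: GS value = (12 - (-1.3)·0.4399 - (4)·0.3113) / (8.3) = 1.3647;  p ← (1−ω)·1.3157 + ω·1.3647 = 1.3603
  q: GS value = (5 - (2)·1.3603 - (-0.9)·0.3113) / (4.9) = 0.5224;  q ← (1−ω)·0.4399 + ω·0.5224 = 0.5150
  r: GS value = (4 - (2)·1.3603 - (-3.5)·0.5150) / (8.5) = 0.3626;  r ← (1−ω)·0.3113 + ω·0.3626 = 0.3580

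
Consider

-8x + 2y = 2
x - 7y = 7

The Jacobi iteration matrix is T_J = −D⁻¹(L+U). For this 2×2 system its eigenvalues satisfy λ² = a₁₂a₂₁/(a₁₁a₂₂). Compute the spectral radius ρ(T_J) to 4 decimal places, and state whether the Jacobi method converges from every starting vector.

0.1890

a₁₂a₂₁/(a₁₁a₂₂) = (2)·(1) / ((-8)·(-7)) = 0.035714
ρ = √|0.035714| = √0.035714 = 0.1890
ρ < 1, so Jacobi converges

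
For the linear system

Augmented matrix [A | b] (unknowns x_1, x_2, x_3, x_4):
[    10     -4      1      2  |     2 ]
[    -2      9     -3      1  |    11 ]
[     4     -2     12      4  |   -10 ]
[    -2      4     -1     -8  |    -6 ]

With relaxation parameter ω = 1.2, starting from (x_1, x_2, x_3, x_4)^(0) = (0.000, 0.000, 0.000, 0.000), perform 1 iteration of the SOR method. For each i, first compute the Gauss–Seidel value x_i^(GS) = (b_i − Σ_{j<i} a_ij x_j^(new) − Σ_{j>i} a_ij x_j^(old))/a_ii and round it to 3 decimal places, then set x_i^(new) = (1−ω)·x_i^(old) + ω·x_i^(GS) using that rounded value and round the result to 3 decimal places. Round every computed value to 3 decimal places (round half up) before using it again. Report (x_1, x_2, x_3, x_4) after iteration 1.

Iteration 1:
  x_1: GS value = (2 - (-4)·0.000 - (1)·0.000 - (2)·0.000) / (10) = 0.200;  x_1 ← (1−ω)·0.000 + ω·0.200 = 0.240
  x_2: GS value = (11 - (-2)·0.240 - (-3)·0.000 - (1)·0.000) / (9) = 1.276;  x_2 ← (1−ω)·0.000 + ω·1.276 = 1.531
  x_3: GS value = (-10 - (4)·0.240 - (-2)·1.531 - (4)·0.000) / (12) = -0.658;  x_3 ← (1−ω)·0.000 + ω·-0.658 = -0.790
  x_4: GS value = (-6 - (-2)·0.240 - (4)·1.531 - (-1)·-0.790) / (-8) = 1.554;  x_4 ← (1−ω)·0.000 + ω·1.554 = 1.865

(0.240, 1.531, -0.790, 1.865)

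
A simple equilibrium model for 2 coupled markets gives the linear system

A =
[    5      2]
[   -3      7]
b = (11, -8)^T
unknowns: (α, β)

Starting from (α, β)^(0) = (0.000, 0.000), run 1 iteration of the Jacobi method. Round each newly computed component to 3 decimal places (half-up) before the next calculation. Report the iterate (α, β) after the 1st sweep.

Iteration 1:
  α = (11 - (2)·0.000) / (5) = 2.200
  β = (-8 - (-3)·0.000) / (7) = -1.143

(2.200, -1.143)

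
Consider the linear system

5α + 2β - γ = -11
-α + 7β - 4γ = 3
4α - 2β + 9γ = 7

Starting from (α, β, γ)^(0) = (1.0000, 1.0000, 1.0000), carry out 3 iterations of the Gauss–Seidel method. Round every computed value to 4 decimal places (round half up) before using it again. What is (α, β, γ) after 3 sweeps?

Iteration 1:
  α = (-11 - (2)·1.0000 - (-1)·1.0000) / (5) = -2.4000
  β = (3 - (-1)·-2.4000 - (-4)·1.0000) / (7) = 0.6571
  γ = (7 - (4)·-2.4000 - (-2)·0.6571) / (9) = 1.9905
Iteration 2:
  α = (-11 - (2)·0.6571 - (-1)·1.9905) / (5) = -2.0647
  β = (3 - (-1)·-2.0647 - (-4)·1.9905) / (7) = 1.2710
  γ = (7 - (4)·-2.0647 - (-2)·1.2710) / (9) = 1.9779
Iteration 3:
  α = (-11 - (2)·1.2710 - (-1)·1.9779) / (5) = -2.3128
  β = (3 - (-1)·-2.3128 - (-4)·1.9779) / (7) = 1.2284
  γ = (7 - (4)·-2.3128 - (-2)·1.2284) / (9) = 2.0787

(-2.3128, 1.2284, 2.0787)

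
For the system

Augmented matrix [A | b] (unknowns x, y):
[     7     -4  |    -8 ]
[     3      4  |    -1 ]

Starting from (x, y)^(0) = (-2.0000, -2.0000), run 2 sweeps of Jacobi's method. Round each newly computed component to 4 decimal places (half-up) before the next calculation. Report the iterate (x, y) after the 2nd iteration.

Iteration 1:
  x = (-8 - (-4)·-2.0000) / (7) = -2.2857
  y = (-1 - (3)·-2.0000) / (4) = 1.2500
Iteration 2:
  x = (-8 - (-4)·1.2500) / (7) = -0.4286
  y = (-1 - (3)·-2.2857) / (4) = 1.4643

(-0.4286, 1.4643)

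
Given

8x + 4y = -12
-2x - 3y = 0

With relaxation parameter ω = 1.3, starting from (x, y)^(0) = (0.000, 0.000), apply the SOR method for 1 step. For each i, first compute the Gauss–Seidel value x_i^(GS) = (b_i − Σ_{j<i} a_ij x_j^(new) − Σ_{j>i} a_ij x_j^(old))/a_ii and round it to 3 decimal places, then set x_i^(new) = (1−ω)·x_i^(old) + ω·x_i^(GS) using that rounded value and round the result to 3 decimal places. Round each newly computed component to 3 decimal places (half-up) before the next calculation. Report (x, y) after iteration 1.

(-1.950, 1.690)

Iteration 1:
  x: GS value = (-12 - (4)·0.000) / (8) = -1.500;  x ← (1−ω)·0.000 + ω·-1.500 = -1.950
  y: GS value = (0 - (-2)·-1.950) / (-3) = 1.300;  y ← (1−ω)·0.000 + ω·1.300 = 1.690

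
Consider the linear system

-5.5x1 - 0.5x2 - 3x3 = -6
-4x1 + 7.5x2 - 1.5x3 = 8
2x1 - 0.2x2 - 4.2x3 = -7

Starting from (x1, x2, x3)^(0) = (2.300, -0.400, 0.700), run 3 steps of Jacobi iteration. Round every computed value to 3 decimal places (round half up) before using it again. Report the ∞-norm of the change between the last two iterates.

0.917

Iteration 1:
  x1 = (-6 - (-0.5)·-0.400 - (-3)·0.700) / (-5.5) = 0.745
  x2 = (8 - (-4)·2.300 - (-1.5)·0.700) / (7.5) = 2.433
  x3 = (-7 - (2)·2.300 - (-0.2)·-0.400) / (-4.2) = 2.781
Iteration 2:
  x1 = (-6 - (-0.5)·2.433 - (-3)·2.781) / (-5.5) = -0.647
  x2 = (8 - (-4)·0.745 - (-1.5)·2.781) / (7.5) = 2.020
  x3 = (-7 - (2)·0.745 - (-0.2)·2.433) / (-4.2) = 1.906
Iteration 3:
  x1 = (-6 - (-0.5)·2.020 - (-3)·1.906) / (-5.5) = -0.132
  x2 = (8 - (-4)·-0.647 - (-1.5)·1.906) / (7.5) = 1.103
  x3 = (-7 - (2)·-0.647 - (-0.2)·2.020) / (-4.2) = 1.262
Change: (0.515, -0.917, -0.644) → max |·| = 0.917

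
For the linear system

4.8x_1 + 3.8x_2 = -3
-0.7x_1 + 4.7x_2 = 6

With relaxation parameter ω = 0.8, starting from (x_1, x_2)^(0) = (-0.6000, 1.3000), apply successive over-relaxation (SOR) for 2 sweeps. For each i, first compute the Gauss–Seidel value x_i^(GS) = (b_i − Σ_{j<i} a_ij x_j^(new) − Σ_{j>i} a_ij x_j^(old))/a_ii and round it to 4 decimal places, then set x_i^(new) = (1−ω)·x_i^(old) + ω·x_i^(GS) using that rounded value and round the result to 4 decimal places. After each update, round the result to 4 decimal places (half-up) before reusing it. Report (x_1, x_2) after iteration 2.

(-1.4912, 1.0655)

Iteration 1:
  x_1: GS value = (-3 - (3.8)·1.3000) / (4.8) = -1.6542;  x_1 ← (1−ω)·-0.6000 + ω·-1.6542 = -1.4434
  x_2: GS value = (6 - (-0.7)·-1.4434) / (4.7) = 1.0616;  x_2 ← (1−ω)·1.3000 + ω·1.0616 = 1.1093
Iteration 2:
  x_1: GS value = (-3 - (3.8)·1.1093) / (4.8) = -1.5032;  x_1 ← (1−ω)·-1.4434 + ω·-1.5032 = -1.4912
  x_2: GS value = (6 - (-0.7)·-1.4912) / (4.7) = 1.0545;  x_2 ← (1−ω)·1.1093 + ω·1.0545 = 1.0655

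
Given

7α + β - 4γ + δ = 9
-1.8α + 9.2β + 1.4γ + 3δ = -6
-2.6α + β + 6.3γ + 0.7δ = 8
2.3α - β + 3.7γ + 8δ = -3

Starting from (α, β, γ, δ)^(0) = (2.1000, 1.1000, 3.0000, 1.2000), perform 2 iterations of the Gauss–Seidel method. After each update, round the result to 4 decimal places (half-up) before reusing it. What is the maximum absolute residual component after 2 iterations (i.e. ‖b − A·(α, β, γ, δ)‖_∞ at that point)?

0.2827

Iteration 1:
  α = (9 - (1)·1.1000 - (-4)·3.0000 - (1)·1.2000) / (7) = 2.6714
  β = (-6 - (-1.8)·2.6714 - (1.4)·3.0000 - (3)·1.2000) / (9.2) = -0.9773
  γ = (8 - (-2.6)·2.6714 - (1)·-0.9773 - (0.7)·1.2000) / (6.3) = 2.3941
  δ = (-3 - (2.3)·2.6714 - (-1)·-0.9773 - (3.7)·2.3941) / (8) = -2.3725
Iteration 2:
  α = (9 - (1)·-0.9773 - (-4)·2.3941 - (1)·-2.3725) / (7) = 3.1323
  β = (-6 - (-1.8)·3.1323 - (1.4)·2.3941 - (3)·-2.3725) / (9.2) = 0.3700
  γ = (8 - (-2.6)·3.1323 - (1)·0.3700 - (0.7)·-2.3725) / (6.3) = 2.7674
  δ = (-3 - (2.3)·3.1323 - (-1)·0.3700 - (3.7)·2.7674) / (8) = -2.5092
Residual b − A·x = (0.2827, -0.1126, 0.0958, -0.0001); ∞-norm = 0.2827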